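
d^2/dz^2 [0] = 0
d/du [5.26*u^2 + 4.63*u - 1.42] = 10.52*u + 4.63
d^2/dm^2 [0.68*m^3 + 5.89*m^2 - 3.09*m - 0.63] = 4.08*m + 11.78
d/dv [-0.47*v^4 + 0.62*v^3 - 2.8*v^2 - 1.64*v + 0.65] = -1.88*v^3 + 1.86*v^2 - 5.6*v - 1.64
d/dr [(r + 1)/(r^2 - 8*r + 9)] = (r^2 - 8*r - 2*(r - 4)*(r + 1) + 9)/(r^2 - 8*r + 9)^2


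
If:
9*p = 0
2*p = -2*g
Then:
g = 0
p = 0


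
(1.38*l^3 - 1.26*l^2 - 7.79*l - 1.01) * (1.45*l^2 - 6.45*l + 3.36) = 2.001*l^5 - 10.728*l^4 + 1.4683*l^3 + 44.5474*l^2 - 19.6599*l - 3.3936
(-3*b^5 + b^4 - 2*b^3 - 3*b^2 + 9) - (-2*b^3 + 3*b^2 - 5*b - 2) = -3*b^5 + b^4 - 6*b^2 + 5*b + 11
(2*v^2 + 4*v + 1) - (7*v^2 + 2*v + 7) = -5*v^2 + 2*v - 6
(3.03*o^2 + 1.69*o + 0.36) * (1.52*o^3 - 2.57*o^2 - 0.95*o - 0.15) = 4.6056*o^5 - 5.2183*o^4 - 6.6746*o^3 - 2.9852*o^2 - 0.5955*o - 0.054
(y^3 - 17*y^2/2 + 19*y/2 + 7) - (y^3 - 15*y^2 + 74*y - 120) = 13*y^2/2 - 129*y/2 + 127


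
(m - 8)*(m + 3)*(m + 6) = m^3 + m^2 - 54*m - 144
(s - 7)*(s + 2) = s^2 - 5*s - 14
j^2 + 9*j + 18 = (j + 3)*(j + 6)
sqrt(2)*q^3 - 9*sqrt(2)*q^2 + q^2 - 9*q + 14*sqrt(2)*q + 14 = (q - 7)*(q - 2)*(sqrt(2)*q + 1)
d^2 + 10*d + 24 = (d + 4)*(d + 6)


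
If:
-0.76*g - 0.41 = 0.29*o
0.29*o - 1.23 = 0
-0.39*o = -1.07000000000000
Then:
No Solution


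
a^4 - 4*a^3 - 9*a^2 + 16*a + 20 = (a - 5)*(a - 2)*(a + 1)*(a + 2)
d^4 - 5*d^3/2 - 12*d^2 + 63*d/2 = d*(d - 3)^2*(d + 7/2)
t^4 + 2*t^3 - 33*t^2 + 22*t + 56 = (t - 4)*(t - 2)*(t + 1)*(t + 7)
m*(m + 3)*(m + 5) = m^3 + 8*m^2 + 15*m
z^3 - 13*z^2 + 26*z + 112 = (z - 8)*(z - 7)*(z + 2)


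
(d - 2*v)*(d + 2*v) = d^2 - 4*v^2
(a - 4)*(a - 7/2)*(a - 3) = a^3 - 21*a^2/2 + 73*a/2 - 42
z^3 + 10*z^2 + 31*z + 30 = (z + 2)*(z + 3)*(z + 5)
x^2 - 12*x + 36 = (x - 6)^2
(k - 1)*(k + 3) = k^2 + 2*k - 3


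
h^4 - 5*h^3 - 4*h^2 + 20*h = h*(h - 5)*(h - 2)*(h + 2)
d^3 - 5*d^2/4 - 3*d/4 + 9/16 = (d - 3/2)*(d - 1/2)*(d + 3/4)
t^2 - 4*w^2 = (t - 2*w)*(t + 2*w)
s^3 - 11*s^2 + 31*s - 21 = (s - 7)*(s - 3)*(s - 1)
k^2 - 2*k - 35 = (k - 7)*(k + 5)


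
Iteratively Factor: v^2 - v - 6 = (v + 2)*(v - 3)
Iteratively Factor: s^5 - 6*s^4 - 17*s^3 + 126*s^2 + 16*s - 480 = (s - 4)*(s^4 - 2*s^3 - 25*s^2 + 26*s + 120) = (s - 4)*(s + 4)*(s^3 - 6*s^2 - s + 30) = (s - 5)*(s - 4)*(s + 4)*(s^2 - s - 6) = (s - 5)*(s - 4)*(s + 2)*(s + 4)*(s - 3)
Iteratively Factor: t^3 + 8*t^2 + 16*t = (t)*(t^2 + 8*t + 16) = t*(t + 4)*(t + 4)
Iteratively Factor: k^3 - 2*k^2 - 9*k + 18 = (k + 3)*(k^2 - 5*k + 6) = (k - 2)*(k + 3)*(k - 3)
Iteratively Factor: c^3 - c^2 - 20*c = (c)*(c^2 - c - 20) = c*(c - 5)*(c + 4)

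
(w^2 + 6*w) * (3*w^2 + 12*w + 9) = 3*w^4 + 30*w^3 + 81*w^2 + 54*w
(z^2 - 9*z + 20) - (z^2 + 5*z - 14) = 34 - 14*z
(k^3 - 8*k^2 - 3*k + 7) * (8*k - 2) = 8*k^4 - 66*k^3 - 8*k^2 + 62*k - 14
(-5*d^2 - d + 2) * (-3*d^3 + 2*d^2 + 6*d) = 15*d^5 - 7*d^4 - 38*d^3 - 2*d^2 + 12*d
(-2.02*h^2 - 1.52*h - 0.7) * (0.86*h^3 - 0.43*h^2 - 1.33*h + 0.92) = -1.7372*h^5 - 0.4386*h^4 + 2.7382*h^3 + 0.4642*h^2 - 0.4674*h - 0.644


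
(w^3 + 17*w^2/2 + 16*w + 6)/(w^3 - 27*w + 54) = (w^2 + 5*w/2 + 1)/(w^2 - 6*w + 9)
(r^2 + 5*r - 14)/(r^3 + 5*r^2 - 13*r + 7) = (r - 2)/(r^2 - 2*r + 1)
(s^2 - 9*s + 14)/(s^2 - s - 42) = (s - 2)/(s + 6)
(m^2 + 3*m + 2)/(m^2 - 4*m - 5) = (m + 2)/(m - 5)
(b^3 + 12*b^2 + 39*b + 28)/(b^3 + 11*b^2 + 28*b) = (b + 1)/b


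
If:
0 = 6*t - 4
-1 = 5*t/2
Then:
No Solution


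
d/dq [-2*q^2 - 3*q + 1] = -4*q - 3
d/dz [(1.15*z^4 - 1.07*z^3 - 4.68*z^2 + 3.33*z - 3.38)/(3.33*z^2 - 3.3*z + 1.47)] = (7.659*z^5 - 14.9481*z^4 + 13.824*z^3 - 0.363599999999998*z^2 + 8.7516*z - 6.2589)/(11.0889*z^4 - 21.978*z^3 + 20.6802*z^2 - 9.702*z + 2.1609)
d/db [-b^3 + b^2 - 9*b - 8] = -3*b^2 + 2*b - 9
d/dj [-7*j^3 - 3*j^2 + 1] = 3*j*(-7*j - 2)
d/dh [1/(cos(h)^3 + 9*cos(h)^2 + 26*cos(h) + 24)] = (3*cos(h)^2 + 18*cos(h) + 26)*sin(h)/(cos(h)^3 + 9*cos(h)^2 + 26*cos(h) + 24)^2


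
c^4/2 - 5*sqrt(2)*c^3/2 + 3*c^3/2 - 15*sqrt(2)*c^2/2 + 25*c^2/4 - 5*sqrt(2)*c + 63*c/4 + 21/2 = (c/2 + 1/2)*(c + 2)*(c - 7*sqrt(2)/2)*(c - 3*sqrt(2)/2)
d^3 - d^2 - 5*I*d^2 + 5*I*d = d*(d - 1)*(d - 5*I)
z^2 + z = z*(z + 1)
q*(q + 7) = q^2 + 7*q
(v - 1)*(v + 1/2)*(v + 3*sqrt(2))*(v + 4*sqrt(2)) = v^4 - v^3/2 + 7*sqrt(2)*v^3 - 7*sqrt(2)*v^2/2 + 47*v^2/2 - 12*v - 7*sqrt(2)*v/2 - 12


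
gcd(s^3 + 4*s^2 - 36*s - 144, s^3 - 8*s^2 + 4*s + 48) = s - 6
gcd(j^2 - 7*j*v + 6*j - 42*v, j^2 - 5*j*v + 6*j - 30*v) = j + 6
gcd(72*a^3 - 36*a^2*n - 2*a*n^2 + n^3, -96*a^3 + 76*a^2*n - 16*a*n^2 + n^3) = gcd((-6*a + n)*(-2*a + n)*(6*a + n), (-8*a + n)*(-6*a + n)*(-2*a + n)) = 12*a^2 - 8*a*n + n^2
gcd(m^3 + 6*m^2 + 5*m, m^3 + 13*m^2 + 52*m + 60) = m + 5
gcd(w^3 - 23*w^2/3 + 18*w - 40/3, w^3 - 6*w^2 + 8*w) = w^2 - 6*w + 8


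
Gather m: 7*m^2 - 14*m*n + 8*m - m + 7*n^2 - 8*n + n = 7*m^2 + m*(7 - 14*n) + 7*n^2 - 7*n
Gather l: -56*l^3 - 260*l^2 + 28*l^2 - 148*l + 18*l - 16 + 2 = -56*l^3 - 232*l^2 - 130*l - 14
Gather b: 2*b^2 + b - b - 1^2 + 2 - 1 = 2*b^2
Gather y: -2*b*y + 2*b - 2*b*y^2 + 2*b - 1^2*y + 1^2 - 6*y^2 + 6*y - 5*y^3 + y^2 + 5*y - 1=4*b - 5*y^3 + y^2*(-2*b - 5) + y*(10 - 2*b)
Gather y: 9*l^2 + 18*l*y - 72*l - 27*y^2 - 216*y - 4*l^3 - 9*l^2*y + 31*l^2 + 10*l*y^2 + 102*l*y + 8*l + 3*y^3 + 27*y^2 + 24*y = -4*l^3 + 40*l^2 + 10*l*y^2 - 64*l + 3*y^3 + y*(-9*l^2 + 120*l - 192)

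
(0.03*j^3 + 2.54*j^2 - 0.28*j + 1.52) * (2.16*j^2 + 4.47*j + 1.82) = 0.0648*j^5 + 5.6205*j^4 + 10.8036*j^3 + 6.6544*j^2 + 6.2848*j + 2.7664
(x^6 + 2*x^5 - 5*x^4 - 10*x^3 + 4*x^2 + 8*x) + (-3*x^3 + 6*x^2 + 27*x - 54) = x^6 + 2*x^5 - 5*x^4 - 13*x^3 + 10*x^2 + 35*x - 54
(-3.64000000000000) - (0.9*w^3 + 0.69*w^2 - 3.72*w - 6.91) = -0.9*w^3 - 0.69*w^2 + 3.72*w + 3.27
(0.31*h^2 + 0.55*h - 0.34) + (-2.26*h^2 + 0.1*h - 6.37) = -1.95*h^2 + 0.65*h - 6.71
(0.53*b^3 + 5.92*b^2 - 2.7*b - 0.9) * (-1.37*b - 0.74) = -0.7261*b^4 - 8.5026*b^3 - 0.681799999999999*b^2 + 3.231*b + 0.666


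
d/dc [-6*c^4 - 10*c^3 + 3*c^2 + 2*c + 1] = -24*c^3 - 30*c^2 + 6*c + 2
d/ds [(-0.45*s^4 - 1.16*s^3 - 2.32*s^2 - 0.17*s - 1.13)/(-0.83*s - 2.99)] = (1.1205*s^4 + 7.3076*s^3 + 12.3308*s^2 + 13.8736*s - 0.4296)/(0.6889*s^2 + 4.9634*s + 8.9401)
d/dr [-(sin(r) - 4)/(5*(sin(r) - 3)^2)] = (sin(r) - 5)*cos(r)/(5*(sin(r) - 3)^3)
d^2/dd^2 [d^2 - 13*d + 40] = 2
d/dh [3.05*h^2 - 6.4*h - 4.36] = 6.1*h - 6.4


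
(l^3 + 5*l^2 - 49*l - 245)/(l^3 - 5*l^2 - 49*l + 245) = (l + 5)/(l - 5)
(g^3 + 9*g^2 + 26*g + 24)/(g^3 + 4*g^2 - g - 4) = (g^2 + 5*g + 6)/(g^2 - 1)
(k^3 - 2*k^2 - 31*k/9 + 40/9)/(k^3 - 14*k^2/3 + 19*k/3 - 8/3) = (k + 5/3)/(k - 1)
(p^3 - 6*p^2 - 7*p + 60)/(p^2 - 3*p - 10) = (p^2 - p - 12)/(p + 2)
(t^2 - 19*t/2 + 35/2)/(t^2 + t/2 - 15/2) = (t - 7)/(t + 3)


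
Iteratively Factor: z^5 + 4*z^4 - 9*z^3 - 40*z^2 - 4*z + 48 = (z + 2)*(z^4 + 2*z^3 - 13*z^2 - 14*z + 24) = (z - 3)*(z + 2)*(z^3 + 5*z^2 + 2*z - 8) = (z - 3)*(z + 2)*(z + 4)*(z^2 + z - 2) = (z - 3)*(z - 1)*(z + 2)*(z + 4)*(z + 2)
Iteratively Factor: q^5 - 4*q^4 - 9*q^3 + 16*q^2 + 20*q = (q - 2)*(q^4 - 2*q^3 - 13*q^2 - 10*q) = (q - 2)*(q + 2)*(q^3 - 4*q^2 - 5*q) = (q - 5)*(q - 2)*(q + 2)*(q^2 + q) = (q - 5)*(q - 2)*(q + 1)*(q + 2)*(q)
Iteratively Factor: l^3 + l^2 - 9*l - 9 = (l + 3)*(l^2 - 2*l - 3) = (l + 1)*(l + 3)*(l - 3)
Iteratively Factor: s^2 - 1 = (s - 1)*(s + 1)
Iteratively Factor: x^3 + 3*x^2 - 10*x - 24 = (x + 2)*(x^2 + x - 12) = (x - 3)*(x + 2)*(x + 4)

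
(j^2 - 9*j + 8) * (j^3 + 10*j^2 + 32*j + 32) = j^5 + j^4 - 50*j^3 - 176*j^2 - 32*j + 256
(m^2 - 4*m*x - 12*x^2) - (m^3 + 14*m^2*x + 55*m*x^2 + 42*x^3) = -m^3 - 14*m^2*x + m^2 - 55*m*x^2 - 4*m*x - 42*x^3 - 12*x^2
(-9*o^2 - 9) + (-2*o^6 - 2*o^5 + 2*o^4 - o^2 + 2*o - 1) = -2*o^6 - 2*o^5 + 2*o^4 - 10*o^2 + 2*o - 10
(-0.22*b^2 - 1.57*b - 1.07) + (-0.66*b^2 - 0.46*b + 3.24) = -0.88*b^2 - 2.03*b + 2.17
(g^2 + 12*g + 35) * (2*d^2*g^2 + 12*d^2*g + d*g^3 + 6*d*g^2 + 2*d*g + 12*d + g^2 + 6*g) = 2*d^2*g^4 + 36*d^2*g^3 + 214*d^2*g^2 + 420*d^2*g + d*g^5 + 18*d*g^4 + 109*d*g^3 + 246*d*g^2 + 214*d*g + 420*d + g^4 + 18*g^3 + 107*g^2 + 210*g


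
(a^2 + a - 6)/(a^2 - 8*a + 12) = (a + 3)/(a - 6)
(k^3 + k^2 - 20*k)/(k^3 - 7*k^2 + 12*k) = (k + 5)/(k - 3)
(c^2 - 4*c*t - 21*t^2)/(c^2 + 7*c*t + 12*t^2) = (c - 7*t)/(c + 4*t)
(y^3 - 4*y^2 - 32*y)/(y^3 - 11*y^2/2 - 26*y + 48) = 2*y/(2*y - 3)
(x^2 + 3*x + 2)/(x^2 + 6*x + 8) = (x + 1)/(x + 4)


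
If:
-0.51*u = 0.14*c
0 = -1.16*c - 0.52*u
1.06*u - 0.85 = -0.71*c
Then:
No Solution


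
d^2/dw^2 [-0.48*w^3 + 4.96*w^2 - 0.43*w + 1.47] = 9.92 - 2.88*w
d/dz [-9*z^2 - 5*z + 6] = -18*z - 5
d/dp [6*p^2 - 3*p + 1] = 12*p - 3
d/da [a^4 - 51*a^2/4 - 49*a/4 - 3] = 4*a^3 - 51*a/2 - 49/4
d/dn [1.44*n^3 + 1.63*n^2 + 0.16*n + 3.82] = 4.32*n^2 + 3.26*n + 0.16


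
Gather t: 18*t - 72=18*t - 72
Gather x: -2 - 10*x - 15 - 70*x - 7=-80*x - 24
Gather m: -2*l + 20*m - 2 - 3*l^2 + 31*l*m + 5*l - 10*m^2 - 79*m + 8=-3*l^2 + 3*l - 10*m^2 + m*(31*l - 59) + 6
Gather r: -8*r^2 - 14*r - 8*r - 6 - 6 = -8*r^2 - 22*r - 12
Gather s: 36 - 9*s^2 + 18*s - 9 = -9*s^2 + 18*s + 27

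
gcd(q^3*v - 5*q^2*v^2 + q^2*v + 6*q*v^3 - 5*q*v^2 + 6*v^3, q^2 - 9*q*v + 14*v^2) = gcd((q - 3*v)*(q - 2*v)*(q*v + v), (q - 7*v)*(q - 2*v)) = q - 2*v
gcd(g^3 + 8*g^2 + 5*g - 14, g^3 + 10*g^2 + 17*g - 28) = g^2 + 6*g - 7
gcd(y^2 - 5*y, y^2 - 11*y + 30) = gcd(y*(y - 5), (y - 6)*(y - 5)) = y - 5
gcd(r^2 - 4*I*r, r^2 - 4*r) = r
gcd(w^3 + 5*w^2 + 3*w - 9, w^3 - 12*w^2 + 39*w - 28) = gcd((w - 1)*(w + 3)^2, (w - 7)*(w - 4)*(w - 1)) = w - 1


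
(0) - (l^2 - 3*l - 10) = -l^2 + 3*l + 10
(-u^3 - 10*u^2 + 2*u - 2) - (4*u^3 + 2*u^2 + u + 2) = -5*u^3 - 12*u^2 + u - 4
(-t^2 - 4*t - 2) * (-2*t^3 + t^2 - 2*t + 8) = 2*t^5 + 7*t^4 + 2*t^3 - 2*t^2 - 28*t - 16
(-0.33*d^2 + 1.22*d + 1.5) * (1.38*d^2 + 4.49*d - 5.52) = -0.4554*d^4 + 0.2019*d^3 + 9.3694*d^2 + 0.000600000000001266*d - 8.28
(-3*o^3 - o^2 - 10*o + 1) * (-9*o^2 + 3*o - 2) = 27*o^5 + 93*o^3 - 37*o^2 + 23*o - 2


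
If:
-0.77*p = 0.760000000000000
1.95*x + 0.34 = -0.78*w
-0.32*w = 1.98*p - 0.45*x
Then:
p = -0.99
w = 3.75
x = -1.68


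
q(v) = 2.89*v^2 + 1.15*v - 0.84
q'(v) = 5.78*v + 1.15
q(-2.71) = 17.27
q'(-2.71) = -14.51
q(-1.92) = 7.61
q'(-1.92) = -9.95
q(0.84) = 2.17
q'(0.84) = 6.01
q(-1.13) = 1.55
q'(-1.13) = -5.38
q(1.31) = 5.63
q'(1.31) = 8.72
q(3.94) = 48.55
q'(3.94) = 23.92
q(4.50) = 62.86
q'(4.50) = 27.16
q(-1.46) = 3.64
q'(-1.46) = -7.29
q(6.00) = 110.10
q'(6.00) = 35.83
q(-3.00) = 21.72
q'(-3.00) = -16.19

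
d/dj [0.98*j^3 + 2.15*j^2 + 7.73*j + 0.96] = 2.94*j^2 + 4.3*j + 7.73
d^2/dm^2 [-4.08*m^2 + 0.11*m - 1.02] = -8.16000000000000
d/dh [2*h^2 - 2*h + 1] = 4*h - 2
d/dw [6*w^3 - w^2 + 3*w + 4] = 18*w^2 - 2*w + 3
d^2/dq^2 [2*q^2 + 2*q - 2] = 4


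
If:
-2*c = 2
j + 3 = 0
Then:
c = -1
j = -3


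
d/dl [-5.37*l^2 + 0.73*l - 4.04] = 0.73 - 10.74*l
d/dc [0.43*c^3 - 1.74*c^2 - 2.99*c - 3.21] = 1.29*c^2 - 3.48*c - 2.99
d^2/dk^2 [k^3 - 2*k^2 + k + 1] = 6*k - 4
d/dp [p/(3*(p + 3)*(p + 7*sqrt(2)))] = -p^2/(3*(p + 3)^2*(p + 7*sqrt(2))^2) + 7*sqrt(2)/((p + 3)^2*(p + 7*sqrt(2))^2)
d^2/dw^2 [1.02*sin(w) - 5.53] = -1.02*sin(w)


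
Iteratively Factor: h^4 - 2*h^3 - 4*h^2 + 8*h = (h - 2)*(h^3 - 4*h) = h*(h - 2)*(h^2 - 4) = h*(h - 2)^2*(h + 2)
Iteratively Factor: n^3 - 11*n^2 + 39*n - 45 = (n - 3)*(n^2 - 8*n + 15) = (n - 5)*(n - 3)*(n - 3)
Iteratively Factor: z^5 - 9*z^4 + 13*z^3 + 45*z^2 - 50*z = (z - 5)*(z^4 - 4*z^3 - 7*z^2 + 10*z) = (z - 5)^2*(z^3 + z^2 - 2*z) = (z - 5)^2*(z - 1)*(z^2 + 2*z) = z*(z - 5)^2*(z - 1)*(z + 2)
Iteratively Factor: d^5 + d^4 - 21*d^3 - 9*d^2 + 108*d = (d - 3)*(d^4 + 4*d^3 - 9*d^2 - 36*d) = (d - 3)*(d + 3)*(d^3 + d^2 - 12*d) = (d - 3)^2*(d + 3)*(d^2 + 4*d) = d*(d - 3)^2*(d + 3)*(d + 4)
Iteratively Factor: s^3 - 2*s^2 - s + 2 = (s - 2)*(s^2 - 1) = (s - 2)*(s + 1)*(s - 1)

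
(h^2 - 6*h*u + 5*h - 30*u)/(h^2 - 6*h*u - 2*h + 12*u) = (h + 5)/(h - 2)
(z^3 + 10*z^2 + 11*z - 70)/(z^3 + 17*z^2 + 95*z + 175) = (z - 2)/(z + 5)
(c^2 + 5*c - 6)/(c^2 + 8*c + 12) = (c - 1)/(c + 2)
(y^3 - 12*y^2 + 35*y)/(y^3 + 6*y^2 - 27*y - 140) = y*(y - 7)/(y^2 + 11*y + 28)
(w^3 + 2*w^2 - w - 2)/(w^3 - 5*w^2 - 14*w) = (w^2 - 1)/(w*(w - 7))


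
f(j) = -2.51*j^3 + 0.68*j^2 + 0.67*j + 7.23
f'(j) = -7.53*j^2 + 1.36*j + 0.67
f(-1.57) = 17.57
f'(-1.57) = -20.03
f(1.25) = 4.23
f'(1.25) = -9.40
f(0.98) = 6.18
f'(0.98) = -5.23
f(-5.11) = 356.48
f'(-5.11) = -202.90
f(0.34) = 7.44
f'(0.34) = 0.26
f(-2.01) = 29.01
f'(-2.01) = -32.49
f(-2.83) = 67.67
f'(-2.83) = -63.49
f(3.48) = -87.99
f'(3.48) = -85.79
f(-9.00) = 1886.07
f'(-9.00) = -621.50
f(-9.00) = 1886.07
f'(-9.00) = -621.50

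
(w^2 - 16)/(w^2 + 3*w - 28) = (w + 4)/(w + 7)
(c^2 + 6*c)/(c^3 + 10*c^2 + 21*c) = (c + 6)/(c^2 + 10*c + 21)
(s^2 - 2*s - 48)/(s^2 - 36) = (s - 8)/(s - 6)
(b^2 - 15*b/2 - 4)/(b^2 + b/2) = (b - 8)/b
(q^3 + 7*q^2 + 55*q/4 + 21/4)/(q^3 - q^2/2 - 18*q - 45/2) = (4*q^2 + 16*q + 7)/(2*(2*q^2 - 7*q - 15))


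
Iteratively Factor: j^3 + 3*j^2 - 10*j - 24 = (j + 4)*(j^2 - j - 6) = (j + 2)*(j + 4)*(j - 3)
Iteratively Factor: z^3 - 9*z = (z)*(z^2 - 9) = z*(z + 3)*(z - 3)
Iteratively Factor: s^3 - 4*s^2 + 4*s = (s)*(s^2 - 4*s + 4) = s*(s - 2)*(s - 2)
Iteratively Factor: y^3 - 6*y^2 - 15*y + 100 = (y - 5)*(y^2 - y - 20) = (y - 5)*(y + 4)*(y - 5)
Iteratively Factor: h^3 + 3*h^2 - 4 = (h + 2)*(h^2 + h - 2) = (h + 2)^2*(h - 1)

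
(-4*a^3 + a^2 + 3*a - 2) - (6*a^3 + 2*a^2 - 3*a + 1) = -10*a^3 - a^2 + 6*a - 3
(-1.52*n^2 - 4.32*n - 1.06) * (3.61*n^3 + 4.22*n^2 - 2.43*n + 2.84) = -5.4872*n^5 - 22.0096*n^4 - 18.3634*n^3 + 1.7076*n^2 - 9.693*n - 3.0104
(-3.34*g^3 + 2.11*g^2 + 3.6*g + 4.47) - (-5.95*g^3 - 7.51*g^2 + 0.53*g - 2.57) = 2.61*g^3 + 9.62*g^2 + 3.07*g + 7.04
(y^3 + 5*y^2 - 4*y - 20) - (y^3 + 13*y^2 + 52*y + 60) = -8*y^2 - 56*y - 80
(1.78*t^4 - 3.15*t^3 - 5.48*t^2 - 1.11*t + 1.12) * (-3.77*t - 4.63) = -6.7106*t^5 + 3.6341*t^4 + 35.2441*t^3 + 29.5571*t^2 + 0.9169*t - 5.1856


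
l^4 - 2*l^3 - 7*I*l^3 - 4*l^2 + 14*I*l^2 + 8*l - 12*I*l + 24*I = (l - 2)*(l - 6*I)*(l - 2*I)*(l + I)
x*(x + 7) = x^2 + 7*x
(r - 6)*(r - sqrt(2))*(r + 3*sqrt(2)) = r^3 - 6*r^2 + 2*sqrt(2)*r^2 - 12*sqrt(2)*r - 6*r + 36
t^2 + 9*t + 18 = (t + 3)*(t + 6)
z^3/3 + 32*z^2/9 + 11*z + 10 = (z/3 + 1)*(z + 5/3)*(z + 6)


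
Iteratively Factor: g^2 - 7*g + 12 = (g - 3)*(g - 4)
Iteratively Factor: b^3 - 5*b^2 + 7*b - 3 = (b - 1)*(b^2 - 4*b + 3) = (b - 3)*(b - 1)*(b - 1)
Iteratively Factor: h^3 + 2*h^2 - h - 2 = (h + 2)*(h^2 - 1) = (h + 1)*(h + 2)*(h - 1)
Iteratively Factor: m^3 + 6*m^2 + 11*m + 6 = (m + 1)*(m^2 + 5*m + 6) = (m + 1)*(m + 3)*(m + 2)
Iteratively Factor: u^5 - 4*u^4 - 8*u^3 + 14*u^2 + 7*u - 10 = (u + 1)*(u^4 - 5*u^3 - 3*u^2 + 17*u - 10) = (u - 1)*(u + 1)*(u^3 - 4*u^2 - 7*u + 10) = (u - 5)*(u - 1)*(u + 1)*(u^2 + u - 2) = (u - 5)*(u - 1)^2*(u + 1)*(u + 2)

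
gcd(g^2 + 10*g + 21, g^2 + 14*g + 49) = g + 7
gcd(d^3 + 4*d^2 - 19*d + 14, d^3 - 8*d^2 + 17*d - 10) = d^2 - 3*d + 2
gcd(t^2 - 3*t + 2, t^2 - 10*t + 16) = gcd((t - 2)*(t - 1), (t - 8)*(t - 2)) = t - 2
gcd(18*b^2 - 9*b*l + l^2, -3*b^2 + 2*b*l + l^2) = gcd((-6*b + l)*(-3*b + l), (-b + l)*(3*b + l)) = 1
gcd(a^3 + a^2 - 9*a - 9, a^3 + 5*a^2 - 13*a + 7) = 1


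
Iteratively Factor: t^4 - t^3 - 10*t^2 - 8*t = (t)*(t^3 - t^2 - 10*t - 8) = t*(t + 1)*(t^2 - 2*t - 8) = t*(t + 1)*(t + 2)*(t - 4)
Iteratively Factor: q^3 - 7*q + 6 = (q - 1)*(q^2 + q - 6) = (q - 2)*(q - 1)*(q + 3)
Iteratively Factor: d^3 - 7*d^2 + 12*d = (d - 4)*(d^2 - 3*d) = d*(d - 4)*(d - 3)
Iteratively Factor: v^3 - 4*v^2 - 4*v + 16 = (v - 2)*(v^2 - 2*v - 8) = (v - 2)*(v + 2)*(v - 4)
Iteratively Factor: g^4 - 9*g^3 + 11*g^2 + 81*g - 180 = (g - 3)*(g^3 - 6*g^2 - 7*g + 60) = (g - 3)*(g + 3)*(g^2 - 9*g + 20) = (g - 5)*(g - 3)*(g + 3)*(g - 4)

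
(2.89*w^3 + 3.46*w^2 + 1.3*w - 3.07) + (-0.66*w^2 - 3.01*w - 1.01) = 2.89*w^3 + 2.8*w^2 - 1.71*w - 4.08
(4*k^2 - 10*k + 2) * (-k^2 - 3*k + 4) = -4*k^4 - 2*k^3 + 44*k^2 - 46*k + 8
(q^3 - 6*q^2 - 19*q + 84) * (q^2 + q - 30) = q^5 - 5*q^4 - 55*q^3 + 245*q^2 + 654*q - 2520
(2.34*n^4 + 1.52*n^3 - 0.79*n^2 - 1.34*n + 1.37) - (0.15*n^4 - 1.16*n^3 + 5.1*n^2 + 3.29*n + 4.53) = 2.19*n^4 + 2.68*n^3 - 5.89*n^2 - 4.63*n - 3.16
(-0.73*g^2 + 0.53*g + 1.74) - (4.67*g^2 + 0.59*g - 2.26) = -5.4*g^2 - 0.0599999999999999*g + 4.0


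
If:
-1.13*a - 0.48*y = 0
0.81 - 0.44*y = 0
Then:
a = -0.78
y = 1.84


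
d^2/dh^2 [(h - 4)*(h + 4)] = 2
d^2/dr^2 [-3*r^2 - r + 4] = -6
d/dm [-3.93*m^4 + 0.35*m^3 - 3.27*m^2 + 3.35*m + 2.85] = -15.72*m^3 + 1.05*m^2 - 6.54*m + 3.35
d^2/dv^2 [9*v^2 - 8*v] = 18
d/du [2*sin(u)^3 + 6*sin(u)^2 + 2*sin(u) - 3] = 2*(3*sin(u)^2 + 6*sin(u) + 1)*cos(u)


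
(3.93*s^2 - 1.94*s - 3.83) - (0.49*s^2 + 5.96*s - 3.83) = 3.44*s^2 - 7.9*s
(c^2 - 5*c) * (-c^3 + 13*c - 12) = -c^5 + 5*c^4 + 13*c^3 - 77*c^2 + 60*c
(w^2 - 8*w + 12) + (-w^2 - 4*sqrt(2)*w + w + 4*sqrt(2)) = -7*w - 4*sqrt(2)*w + 4*sqrt(2) + 12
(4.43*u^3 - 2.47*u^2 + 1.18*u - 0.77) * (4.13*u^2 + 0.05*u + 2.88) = 18.2959*u^5 - 9.9796*u^4 + 17.5083*u^3 - 10.2347*u^2 + 3.3599*u - 2.2176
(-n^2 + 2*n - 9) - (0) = -n^2 + 2*n - 9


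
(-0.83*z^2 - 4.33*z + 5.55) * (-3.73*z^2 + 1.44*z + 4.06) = 3.0959*z^4 + 14.9557*z^3 - 30.3065*z^2 - 9.5878*z + 22.533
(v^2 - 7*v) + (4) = v^2 - 7*v + 4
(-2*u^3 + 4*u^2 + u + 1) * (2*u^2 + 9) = -4*u^5 + 8*u^4 - 16*u^3 + 38*u^2 + 9*u + 9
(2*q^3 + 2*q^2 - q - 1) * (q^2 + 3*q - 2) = 2*q^5 + 8*q^4 + q^3 - 8*q^2 - q + 2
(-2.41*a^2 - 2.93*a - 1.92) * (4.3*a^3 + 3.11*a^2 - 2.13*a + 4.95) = -10.363*a^5 - 20.0941*a^4 - 12.235*a^3 - 11.6598*a^2 - 10.4139*a - 9.504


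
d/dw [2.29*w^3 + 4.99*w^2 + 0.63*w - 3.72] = 6.87*w^2 + 9.98*w + 0.63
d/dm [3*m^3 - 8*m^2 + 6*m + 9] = 9*m^2 - 16*m + 6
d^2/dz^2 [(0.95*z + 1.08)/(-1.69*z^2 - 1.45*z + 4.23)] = (-(0.95*z + 1.08)*(3.38*z + 1.45)*(6.76*z + 2.9) + (9.633*z + 6.4054)*(1.69*z^2 + 1.45*z - 4.23))/(1.69*z^2 + 1.45*z - 4.23)^3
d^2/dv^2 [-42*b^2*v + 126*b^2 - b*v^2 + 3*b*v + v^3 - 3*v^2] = -2*b + 6*v - 6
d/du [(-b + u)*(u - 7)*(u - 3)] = -2*b*u + 10*b + 3*u^2 - 20*u + 21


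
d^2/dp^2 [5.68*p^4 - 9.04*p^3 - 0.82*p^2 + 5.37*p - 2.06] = 68.16*p^2 - 54.24*p - 1.64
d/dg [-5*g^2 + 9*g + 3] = 9 - 10*g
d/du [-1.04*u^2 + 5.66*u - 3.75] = 5.66 - 2.08*u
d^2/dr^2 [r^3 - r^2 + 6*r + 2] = 6*r - 2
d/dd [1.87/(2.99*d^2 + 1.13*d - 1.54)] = (-11.1826*d - 2.1131)/(2.99*d^2 + 1.13*d - 1.54)^2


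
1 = 1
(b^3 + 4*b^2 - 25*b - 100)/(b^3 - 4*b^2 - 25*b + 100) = (b + 4)/(b - 4)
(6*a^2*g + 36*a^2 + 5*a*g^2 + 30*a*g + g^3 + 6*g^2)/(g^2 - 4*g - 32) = (6*a^2*g + 36*a^2 + 5*a*g^2 + 30*a*g + g^3 + 6*g^2)/(g^2 - 4*g - 32)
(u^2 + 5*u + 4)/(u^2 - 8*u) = (u^2 + 5*u + 4)/(u*(u - 8))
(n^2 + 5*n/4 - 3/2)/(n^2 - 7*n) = (4*n^2 + 5*n - 6)/(4*n*(n - 7))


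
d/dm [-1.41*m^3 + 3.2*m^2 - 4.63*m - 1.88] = -4.23*m^2 + 6.4*m - 4.63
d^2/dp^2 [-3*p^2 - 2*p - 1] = -6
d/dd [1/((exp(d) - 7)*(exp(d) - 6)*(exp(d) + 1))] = -((exp(d) - 7)*(exp(d) - 6) + (exp(d) - 7)*(exp(d) + 1) + (exp(d) - 6)*(exp(d) + 1))/(4*(exp(d) - 7)^2*(exp(d) - 6)^2*cosh(d/2)^2)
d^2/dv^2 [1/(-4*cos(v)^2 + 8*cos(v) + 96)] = (-8*sin(v)^4 + 204*sin(v)^2 + 81*cos(v) + 3*cos(3*v) - 84)/(8*(sin(v)^2 + 2*cos(v) + 23)^3)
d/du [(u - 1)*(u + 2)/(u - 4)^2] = -9*u/(u^3 - 12*u^2 + 48*u - 64)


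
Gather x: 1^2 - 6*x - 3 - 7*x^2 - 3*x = -7*x^2 - 9*x - 2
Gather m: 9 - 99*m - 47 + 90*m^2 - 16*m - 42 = 90*m^2 - 115*m - 80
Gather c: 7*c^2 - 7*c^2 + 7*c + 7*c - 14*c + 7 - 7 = 0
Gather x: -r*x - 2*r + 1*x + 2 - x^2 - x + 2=-r*x - 2*r - x^2 + 4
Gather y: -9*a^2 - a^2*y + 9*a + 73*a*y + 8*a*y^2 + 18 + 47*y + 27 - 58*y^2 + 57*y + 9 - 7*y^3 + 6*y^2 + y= -9*a^2 + 9*a - 7*y^3 + y^2*(8*a - 52) + y*(-a^2 + 73*a + 105) + 54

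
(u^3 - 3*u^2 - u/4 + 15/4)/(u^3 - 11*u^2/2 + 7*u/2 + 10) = (u - 3/2)/(u - 4)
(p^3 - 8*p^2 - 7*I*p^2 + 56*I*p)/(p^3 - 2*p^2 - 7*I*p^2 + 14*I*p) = (p - 8)/(p - 2)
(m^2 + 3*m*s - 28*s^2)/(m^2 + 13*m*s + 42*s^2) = (m - 4*s)/(m + 6*s)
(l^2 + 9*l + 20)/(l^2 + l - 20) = (l + 4)/(l - 4)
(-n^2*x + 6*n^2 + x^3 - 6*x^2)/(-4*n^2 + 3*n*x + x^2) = (n*x - 6*n + x^2 - 6*x)/(4*n + x)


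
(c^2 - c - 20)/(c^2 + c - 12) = (c - 5)/(c - 3)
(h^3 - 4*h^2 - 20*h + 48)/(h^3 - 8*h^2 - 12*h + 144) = (h - 2)/(h - 6)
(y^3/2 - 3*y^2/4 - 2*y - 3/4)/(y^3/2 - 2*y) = (2*y^3 - 3*y^2 - 8*y - 3)/(2*y*(y^2 - 4))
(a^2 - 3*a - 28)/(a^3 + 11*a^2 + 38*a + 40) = (a - 7)/(a^2 + 7*a + 10)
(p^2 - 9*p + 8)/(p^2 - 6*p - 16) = (p - 1)/(p + 2)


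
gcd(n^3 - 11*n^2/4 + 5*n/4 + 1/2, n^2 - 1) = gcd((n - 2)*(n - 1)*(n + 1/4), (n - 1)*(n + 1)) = n - 1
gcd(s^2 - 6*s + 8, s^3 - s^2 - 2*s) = s - 2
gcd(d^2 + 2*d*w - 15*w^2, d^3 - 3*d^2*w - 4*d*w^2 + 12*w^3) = -d + 3*w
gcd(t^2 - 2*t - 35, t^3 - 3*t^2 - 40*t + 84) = t - 7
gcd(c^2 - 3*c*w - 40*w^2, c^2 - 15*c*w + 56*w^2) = -c + 8*w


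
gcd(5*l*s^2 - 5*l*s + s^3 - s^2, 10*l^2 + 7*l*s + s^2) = 5*l + s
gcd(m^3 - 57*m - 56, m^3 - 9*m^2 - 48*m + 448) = m^2 - m - 56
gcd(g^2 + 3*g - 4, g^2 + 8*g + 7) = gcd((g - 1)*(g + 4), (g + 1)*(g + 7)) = 1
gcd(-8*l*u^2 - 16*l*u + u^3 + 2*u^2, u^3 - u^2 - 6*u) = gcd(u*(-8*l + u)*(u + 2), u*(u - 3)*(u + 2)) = u^2 + 2*u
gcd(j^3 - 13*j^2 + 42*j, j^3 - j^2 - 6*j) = j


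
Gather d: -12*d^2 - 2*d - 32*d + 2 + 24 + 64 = -12*d^2 - 34*d + 90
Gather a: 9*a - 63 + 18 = 9*a - 45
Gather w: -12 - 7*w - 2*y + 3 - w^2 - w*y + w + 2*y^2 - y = -w^2 + w*(-y - 6) + 2*y^2 - 3*y - 9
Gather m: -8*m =-8*m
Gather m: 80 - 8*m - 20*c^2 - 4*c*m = -20*c^2 + m*(-4*c - 8) + 80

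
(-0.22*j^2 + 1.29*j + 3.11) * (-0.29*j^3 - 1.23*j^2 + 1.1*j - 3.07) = 0.0638*j^5 - 0.1035*j^4 - 2.7306*j^3 - 1.7309*j^2 - 0.539299999999999*j - 9.5477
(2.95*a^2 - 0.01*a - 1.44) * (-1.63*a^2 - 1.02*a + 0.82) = -4.8085*a^4 - 2.9927*a^3 + 4.7764*a^2 + 1.4606*a - 1.1808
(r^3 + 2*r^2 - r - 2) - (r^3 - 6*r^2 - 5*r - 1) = 8*r^2 + 4*r - 1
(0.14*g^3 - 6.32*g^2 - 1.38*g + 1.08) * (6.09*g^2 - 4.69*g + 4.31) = 0.8526*g^5 - 39.1454*g^4 + 21.84*g^3 - 14.1898*g^2 - 11.013*g + 4.6548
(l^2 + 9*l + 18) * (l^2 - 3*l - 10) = l^4 + 6*l^3 - 19*l^2 - 144*l - 180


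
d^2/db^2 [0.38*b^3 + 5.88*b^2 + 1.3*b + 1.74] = 2.28*b + 11.76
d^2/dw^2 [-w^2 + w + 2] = -2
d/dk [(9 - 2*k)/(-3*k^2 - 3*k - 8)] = (-6*k^2 + 54*k + 43)/(9*k^4 + 18*k^3 + 57*k^2 + 48*k + 64)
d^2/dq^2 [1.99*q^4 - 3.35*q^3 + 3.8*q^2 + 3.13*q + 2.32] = 23.88*q^2 - 20.1*q + 7.6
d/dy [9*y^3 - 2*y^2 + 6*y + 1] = 27*y^2 - 4*y + 6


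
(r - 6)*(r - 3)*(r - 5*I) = r^3 - 9*r^2 - 5*I*r^2 + 18*r + 45*I*r - 90*I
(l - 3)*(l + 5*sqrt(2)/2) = l^2 - 3*l + 5*sqrt(2)*l/2 - 15*sqrt(2)/2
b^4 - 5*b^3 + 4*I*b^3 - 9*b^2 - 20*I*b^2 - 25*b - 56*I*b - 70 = (b - 7)*(b + 2)*(b - I)*(b + 5*I)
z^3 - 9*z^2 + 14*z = z*(z - 7)*(z - 2)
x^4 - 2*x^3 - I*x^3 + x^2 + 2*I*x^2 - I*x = x*(x - 1)^2*(x - I)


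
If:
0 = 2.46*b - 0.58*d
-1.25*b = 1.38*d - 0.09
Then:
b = 0.01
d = 0.05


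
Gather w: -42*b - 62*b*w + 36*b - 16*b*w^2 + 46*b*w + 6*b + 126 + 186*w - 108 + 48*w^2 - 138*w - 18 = w^2*(48 - 16*b) + w*(48 - 16*b)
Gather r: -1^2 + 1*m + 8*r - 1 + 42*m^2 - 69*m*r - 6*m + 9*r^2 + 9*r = 42*m^2 - 5*m + 9*r^2 + r*(17 - 69*m) - 2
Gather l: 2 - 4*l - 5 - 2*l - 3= -6*l - 6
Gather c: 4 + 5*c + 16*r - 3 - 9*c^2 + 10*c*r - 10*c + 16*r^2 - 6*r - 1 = -9*c^2 + c*(10*r - 5) + 16*r^2 + 10*r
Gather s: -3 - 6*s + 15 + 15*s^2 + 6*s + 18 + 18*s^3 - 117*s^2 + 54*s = 18*s^3 - 102*s^2 + 54*s + 30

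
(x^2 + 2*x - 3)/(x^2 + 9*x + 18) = (x - 1)/(x + 6)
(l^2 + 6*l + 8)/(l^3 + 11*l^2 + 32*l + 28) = (l + 4)/(l^2 + 9*l + 14)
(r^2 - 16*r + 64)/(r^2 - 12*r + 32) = (r - 8)/(r - 4)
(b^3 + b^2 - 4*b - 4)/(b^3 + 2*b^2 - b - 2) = (b - 2)/(b - 1)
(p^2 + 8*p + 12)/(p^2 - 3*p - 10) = (p + 6)/(p - 5)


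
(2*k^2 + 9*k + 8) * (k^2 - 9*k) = 2*k^4 - 9*k^3 - 73*k^2 - 72*k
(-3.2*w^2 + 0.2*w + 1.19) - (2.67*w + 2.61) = -3.2*w^2 - 2.47*w - 1.42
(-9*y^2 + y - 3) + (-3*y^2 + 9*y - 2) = -12*y^2 + 10*y - 5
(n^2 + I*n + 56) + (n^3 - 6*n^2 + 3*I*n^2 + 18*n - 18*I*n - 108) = n^3 - 5*n^2 + 3*I*n^2 + 18*n - 17*I*n - 52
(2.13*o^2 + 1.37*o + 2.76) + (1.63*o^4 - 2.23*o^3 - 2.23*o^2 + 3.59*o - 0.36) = 1.63*o^4 - 2.23*o^3 - 0.1*o^2 + 4.96*o + 2.4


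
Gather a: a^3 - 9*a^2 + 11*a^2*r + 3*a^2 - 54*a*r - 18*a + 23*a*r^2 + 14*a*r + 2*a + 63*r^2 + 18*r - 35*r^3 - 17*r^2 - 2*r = a^3 + a^2*(11*r - 6) + a*(23*r^2 - 40*r - 16) - 35*r^3 + 46*r^2 + 16*r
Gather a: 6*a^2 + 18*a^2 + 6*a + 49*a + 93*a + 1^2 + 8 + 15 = 24*a^2 + 148*a + 24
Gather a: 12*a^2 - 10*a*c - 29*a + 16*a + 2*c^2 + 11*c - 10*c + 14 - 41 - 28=12*a^2 + a*(-10*c - 13) + 2*c^2 + c - 55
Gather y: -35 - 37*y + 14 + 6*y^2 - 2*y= 6*y^2 - 39*y - 21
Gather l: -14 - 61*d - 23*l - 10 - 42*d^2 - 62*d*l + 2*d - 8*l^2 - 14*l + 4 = -42*d^2 - 59*d - 8*l^2 + l*(-62*d - 37) - 20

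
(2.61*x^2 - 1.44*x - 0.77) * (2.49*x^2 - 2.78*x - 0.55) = 6.4989*x^4 - 10.8414*x^3 + 0.650399999999999*x^2 + 2.9326*x + 0.4235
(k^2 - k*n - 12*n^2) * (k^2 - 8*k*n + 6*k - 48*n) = k^4 - 9*k^3*n + 6*k^3 - 4*k^2*n^2 - 54*k^2*n + 96*k*n^3 - 24*k*n^2 + 576*n^3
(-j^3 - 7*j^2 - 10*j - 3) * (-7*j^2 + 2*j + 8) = 7*j^5 + 47*j^4 + 48*j^3 - 55*j^2 - 86*j - 24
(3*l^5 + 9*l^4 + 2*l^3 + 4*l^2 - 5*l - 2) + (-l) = 3*l^5 + 9*l^4 + 2*l^3 + 4*l^2 - 6*l - 2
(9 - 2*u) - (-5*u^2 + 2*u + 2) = 5*u^2 - 4*u + 7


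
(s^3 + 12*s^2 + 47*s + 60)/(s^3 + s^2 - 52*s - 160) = (s + 3)/(s - 8)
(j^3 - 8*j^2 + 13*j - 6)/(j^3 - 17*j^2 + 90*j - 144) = (j^2 - 2*j + 1)/(j^2 - 11*j + 24)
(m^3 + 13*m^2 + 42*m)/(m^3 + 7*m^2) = (m + 6)/m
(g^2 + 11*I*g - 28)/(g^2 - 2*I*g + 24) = (g + 7*I)/(g - 6*I)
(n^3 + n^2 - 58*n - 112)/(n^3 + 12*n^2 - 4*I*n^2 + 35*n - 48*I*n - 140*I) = (n^2 - 6*n - 16)/(n^2 + n*(5 - 4*I) - 20*I)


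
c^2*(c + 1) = c^3 + c^2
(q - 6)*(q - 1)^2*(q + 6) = q^4 - 2*q^3 - 35*q^2 + 72*q - 36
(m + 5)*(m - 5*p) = m^2 - 5*m*p + 5*m - 25*p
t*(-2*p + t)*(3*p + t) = -6*p^2*t + p*t^2 + t^3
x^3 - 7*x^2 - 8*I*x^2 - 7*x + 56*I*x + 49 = (x - 7)*(x - 7*I)*(x - I)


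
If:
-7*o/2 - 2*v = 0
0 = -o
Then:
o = 0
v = 0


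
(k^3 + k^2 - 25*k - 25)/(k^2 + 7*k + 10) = (k^2 - 4*k - 5)/(k + 2)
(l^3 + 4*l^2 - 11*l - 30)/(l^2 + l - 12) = (l^2 + 7*l + 10)/(l + 4)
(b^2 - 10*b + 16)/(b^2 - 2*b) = (b - 8)/b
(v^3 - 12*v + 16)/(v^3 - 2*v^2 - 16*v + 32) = (v - 2)/(v - 4)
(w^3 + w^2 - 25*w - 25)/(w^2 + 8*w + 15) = (w^2 - 4*w - 5)/(w + 3)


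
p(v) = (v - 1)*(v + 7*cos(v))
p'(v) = v + (1 - 7*sin(v))*(v - 1) + 7*cos(v) = v + (1 - v)*(7*sin(v) - 1) + 7*cos(v)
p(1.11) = 0.46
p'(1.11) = 3.64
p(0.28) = -5.05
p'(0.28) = 7.68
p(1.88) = -0.22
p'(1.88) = -5.24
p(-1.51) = 2.72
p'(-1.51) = -21.13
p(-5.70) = -0.96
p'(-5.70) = 19.27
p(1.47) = 1.02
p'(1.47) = -0.63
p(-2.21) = 20.50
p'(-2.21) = -27.63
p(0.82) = -1.01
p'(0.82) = 6.34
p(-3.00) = 39.72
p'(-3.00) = -17.88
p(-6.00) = -5.05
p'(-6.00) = 7.41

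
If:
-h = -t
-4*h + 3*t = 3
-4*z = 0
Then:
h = -3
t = -3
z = 0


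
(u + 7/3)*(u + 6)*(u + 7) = u^3 + 46*u^2/3 + 217*u/3 + 98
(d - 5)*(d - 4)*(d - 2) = d^3 - 11*d^2 + 38*d - 40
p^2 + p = p*(p + 1)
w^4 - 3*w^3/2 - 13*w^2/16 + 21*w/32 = w*(w - 7/4)*(w - 1/2)*(w + 3/4)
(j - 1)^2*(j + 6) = j^3 + 4*j^2 - 11*j + 6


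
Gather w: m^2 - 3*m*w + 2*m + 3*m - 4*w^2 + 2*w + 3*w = m^2 + 5*m - 4*w^2 + w*(5 - 3*m)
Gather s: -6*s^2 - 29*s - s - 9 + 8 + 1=-6*s^2 - 30*s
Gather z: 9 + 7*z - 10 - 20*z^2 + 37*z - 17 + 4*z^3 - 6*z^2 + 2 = 4*z^3 - 26*z^2 + 44*z - 16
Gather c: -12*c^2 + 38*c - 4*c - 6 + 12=-12*c^2 + 34*c + 6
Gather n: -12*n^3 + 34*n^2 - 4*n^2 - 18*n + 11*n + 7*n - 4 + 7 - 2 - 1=-12*n^3 + 30*n^2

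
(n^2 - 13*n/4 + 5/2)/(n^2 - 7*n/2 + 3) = (4*n - 5)/(2*(2*n - 3))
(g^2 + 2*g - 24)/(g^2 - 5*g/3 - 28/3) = 3*(g + 6)/(3*g + 7)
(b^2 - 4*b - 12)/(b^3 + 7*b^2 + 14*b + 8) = (b - 6)/(b^2 + 5*b + 4)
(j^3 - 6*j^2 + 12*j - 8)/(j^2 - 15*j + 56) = (j^3 - 6*j^2 + 12*j - 8)/(j^2 - 15*j + 56)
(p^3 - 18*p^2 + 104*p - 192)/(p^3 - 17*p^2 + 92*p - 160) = (p - 6)/(p - 5)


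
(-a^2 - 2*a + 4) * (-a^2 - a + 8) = a^4 + 3*a^3 - 10*a^2 - 20*a + 32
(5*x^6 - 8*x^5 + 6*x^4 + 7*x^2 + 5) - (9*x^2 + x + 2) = 5*x^6 - 8*x^5 + 6*x^4 - 2*x^2 - x + 3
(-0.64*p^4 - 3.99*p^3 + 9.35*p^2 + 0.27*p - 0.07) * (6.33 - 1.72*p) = 1.1008*p^5 + 2.8116*p^4 - 41.3387*p^3 + 58.7211*p^2 + 1.8295*p - 0.4431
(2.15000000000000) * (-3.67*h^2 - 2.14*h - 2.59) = -7.8905*h^2 - 4.601*h - 5.5685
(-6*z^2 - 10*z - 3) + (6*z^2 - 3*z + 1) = -13*z - 2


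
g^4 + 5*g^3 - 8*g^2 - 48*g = g*(g - 3)*(g + 4)^2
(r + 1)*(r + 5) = r^2 + 6*r + 5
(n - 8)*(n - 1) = n^2 - 9*n + 8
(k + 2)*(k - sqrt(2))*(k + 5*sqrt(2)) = k^3 + 2*k^2 + 4*sqrt(2)*k^2 - 10*k + 8*sqrt(2)*k - 20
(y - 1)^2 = y^2 - 2*y + 1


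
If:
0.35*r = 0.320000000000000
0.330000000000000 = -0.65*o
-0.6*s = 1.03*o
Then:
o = -0.51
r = 0.91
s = 0.87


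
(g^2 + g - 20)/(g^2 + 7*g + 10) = (g - 4)/(g + 2)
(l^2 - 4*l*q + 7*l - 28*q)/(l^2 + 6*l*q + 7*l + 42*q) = (l - 4*q)/(l + 6*q)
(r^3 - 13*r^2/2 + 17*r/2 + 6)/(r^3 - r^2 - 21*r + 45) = (r^2 - 7*r/2 - 2)/(r^2 + 2*r - 15)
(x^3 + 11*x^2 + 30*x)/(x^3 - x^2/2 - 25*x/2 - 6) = 2*x*(x^2 + 11*x + 30)/(2*x^3 - x^2 - 25*x - 12)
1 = 1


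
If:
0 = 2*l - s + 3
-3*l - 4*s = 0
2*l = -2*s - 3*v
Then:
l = -12/11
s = 9/11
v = 2/11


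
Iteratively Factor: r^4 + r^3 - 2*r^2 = (r)*(r^3 + r^2 - 2*r) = r^2*(r^2 + r - 2) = r^2*(r - 1)*(r + 2)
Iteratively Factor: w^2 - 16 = (w + 4)*(w - 4)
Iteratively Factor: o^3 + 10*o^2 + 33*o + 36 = (o + 3)*(o^2 + 7*o + 12) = (o + 3)^2*(o + 4)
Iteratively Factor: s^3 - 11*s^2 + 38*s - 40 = (s - 2)*(s^2 - 9*s + 20) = (s - 5)*(s - 2)*(s - 4)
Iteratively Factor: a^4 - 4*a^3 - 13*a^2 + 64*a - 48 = (a + 4)*(a^3 - 8*a^2 + 19*a - 12) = (a - 3)*(a + 4)*(a^2 - 5*a + 4) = (a - 4)*(a - 3)*(a + 4)*(a - 1)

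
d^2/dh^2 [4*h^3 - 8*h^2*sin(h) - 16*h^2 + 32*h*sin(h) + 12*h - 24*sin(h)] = 8*h^2*sin(h) - 32*sqrt(2)*h*sin(h + pi/4) + 24*h + 8*sin(h) + 64*cos(h) - 32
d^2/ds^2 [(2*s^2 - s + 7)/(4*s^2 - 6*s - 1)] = 8*(8*s^3 + 90*s^2 - 129*s + 72)/(64*s^6 - 288*s^5 + 384*s^4 - 72*s^3 - 96*s^2 - 18*s - 1)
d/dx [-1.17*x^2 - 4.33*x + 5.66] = -2.34*x - 4.33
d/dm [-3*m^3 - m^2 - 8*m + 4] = -9*m^2 - 2*m - 8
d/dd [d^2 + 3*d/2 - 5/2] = 2*d + 3/2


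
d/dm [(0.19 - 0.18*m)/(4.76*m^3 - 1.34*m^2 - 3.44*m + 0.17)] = (1.7136*m^3 - 2.9544*m^2 + 0.5092*m + 0.623)/(22.6576*m^6 - 12.7568*m^5 - 30.9532*m^4 + 10.8376*m^3 + 11.378*m^2 - 1.1696*m + 0.0289)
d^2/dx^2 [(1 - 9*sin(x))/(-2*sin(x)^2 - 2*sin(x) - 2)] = (-9*sin(x)^5 + 13*sin(x)^4 + 75*sin(x)^3 - 70*sin(x) - 18)/(2*(sin(x)^2 + sin(x) + 1)^3)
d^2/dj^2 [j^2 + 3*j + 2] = 2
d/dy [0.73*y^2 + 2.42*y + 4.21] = 1.46*y + 2.42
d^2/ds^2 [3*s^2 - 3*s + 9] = 6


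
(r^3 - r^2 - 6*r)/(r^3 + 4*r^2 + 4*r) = (r - 3)/(r + 2)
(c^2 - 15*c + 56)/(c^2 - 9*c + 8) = (c - 7)/(c - 1)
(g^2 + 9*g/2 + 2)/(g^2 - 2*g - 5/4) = 2*(g + 4)/(2*g - 5)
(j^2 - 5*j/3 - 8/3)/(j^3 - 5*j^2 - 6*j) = (j - 8/3)/(j*(j - 6))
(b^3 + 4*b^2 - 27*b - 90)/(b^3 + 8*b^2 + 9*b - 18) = (b - 5)/(b - 1)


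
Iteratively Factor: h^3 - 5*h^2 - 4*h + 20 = (h - 2)*(h^2 - 3*h - 10) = (h - 2)*(h + 2)*(h - 5)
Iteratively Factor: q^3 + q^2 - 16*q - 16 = (q + 4)*(q^2 - 3*q - 4) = (q - 4)*(q + 4)*(q + 1)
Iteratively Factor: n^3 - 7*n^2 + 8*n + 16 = (n - 4)*(n^2 - 3*n - 4) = (n - 4)*(n + 1)*(n - 4)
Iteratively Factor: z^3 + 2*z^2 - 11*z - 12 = (z - 3)*(z^2 + 5*z + 4) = (z - 3)*(z + 1)*(z + 4)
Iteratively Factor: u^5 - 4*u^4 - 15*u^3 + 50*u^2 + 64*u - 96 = (u + 2)*(u^4 - 6*u^3 - 3*u^2 + 56*u - 48) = (u + 2)*(u + 3)*(u^3 - 9*u^2 + 24*u - 16) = (u - 1)*(u + 2)*(u + 3)*(u^2 - 8*u + 16) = (u - 4)*(u - 1)*(u + 2)*(u + 3)*(u - 4)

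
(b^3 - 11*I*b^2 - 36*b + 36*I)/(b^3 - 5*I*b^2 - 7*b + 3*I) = (b^2 - 8*I*b - 12)/(b^2 - 2*I*b - 1)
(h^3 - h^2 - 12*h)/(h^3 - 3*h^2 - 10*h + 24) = h/(h - 2)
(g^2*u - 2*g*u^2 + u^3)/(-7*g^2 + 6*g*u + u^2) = u*(-g + u)/(7*g + u)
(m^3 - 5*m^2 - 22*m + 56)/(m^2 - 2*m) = m - 3 - 28/m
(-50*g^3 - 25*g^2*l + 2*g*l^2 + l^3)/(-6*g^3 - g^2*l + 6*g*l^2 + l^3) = (50*g^3 + 25*g^2*l - 2*g*l^2 - l^3)/(6*g^3 + g^2*l - 6*g*l^2 - l^3)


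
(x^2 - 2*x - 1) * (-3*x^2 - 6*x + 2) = -3*x^4 + 17*x^2 + 2*x - 2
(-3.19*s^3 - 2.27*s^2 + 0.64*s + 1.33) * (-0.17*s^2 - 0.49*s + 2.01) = 0.5423*s^5 + 1.949*s^4 - 5.4084*s^3 - 5.1024*s^2 + 0.6347*s + 2.6733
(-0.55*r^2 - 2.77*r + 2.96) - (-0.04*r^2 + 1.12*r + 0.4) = -0.51*r^2 - 3.89*r + 2.56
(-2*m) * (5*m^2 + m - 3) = -10*m^3 - 2*m^2 + 6*m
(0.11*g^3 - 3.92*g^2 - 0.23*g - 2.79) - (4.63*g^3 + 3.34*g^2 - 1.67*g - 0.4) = -4.52*g^3 - 7.26*g^2 + 1.44*g - 2.39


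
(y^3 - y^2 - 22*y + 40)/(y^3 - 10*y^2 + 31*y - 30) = (y^2 + y - 20)/(y^2 - 8*y + 15)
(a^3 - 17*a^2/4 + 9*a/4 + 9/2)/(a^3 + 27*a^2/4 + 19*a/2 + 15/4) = (a^2 - 5*a + 6)/(a^2 + 6*a + 5)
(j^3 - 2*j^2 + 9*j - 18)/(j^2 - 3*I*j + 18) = (j^2 - j*(2 + 3*I) + 6*I)/(j - 6*I)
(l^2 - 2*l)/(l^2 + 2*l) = (l - 2)/(l + 2)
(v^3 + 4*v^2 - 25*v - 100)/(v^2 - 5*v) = v + 9 + 20/v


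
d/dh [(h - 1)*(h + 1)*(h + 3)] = 3*h^2 + 6*h - 1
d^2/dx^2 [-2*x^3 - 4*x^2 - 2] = -12*x - 8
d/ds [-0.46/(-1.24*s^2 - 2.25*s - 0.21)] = (-1.1408*s - 1.035)/(1.24*s^2 + 2.25*s + 0.21)^2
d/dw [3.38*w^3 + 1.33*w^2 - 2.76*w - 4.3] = 10.14*w^2 + 2.66*w - 2.76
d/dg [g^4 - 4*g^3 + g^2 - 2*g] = 4*g^3 - 12*g^2 + 2*g - 2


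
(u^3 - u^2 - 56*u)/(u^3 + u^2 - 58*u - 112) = u/(u + 2)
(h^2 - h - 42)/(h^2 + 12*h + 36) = (h - 7)/(h + 6)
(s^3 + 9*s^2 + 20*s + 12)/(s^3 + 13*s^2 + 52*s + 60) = (s + 1)/(s + 5)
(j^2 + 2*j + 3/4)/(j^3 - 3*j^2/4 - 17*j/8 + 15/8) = 2*(2*j + 1)/(4*j^2 - 9*j + 5)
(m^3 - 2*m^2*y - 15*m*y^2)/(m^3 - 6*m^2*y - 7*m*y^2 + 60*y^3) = m/(m - 4*y)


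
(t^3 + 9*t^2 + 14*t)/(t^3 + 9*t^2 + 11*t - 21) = t*(t + 2)/(t^2 + 2*t - 3)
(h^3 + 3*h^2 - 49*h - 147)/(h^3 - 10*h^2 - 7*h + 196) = (h^2 + 10*h + 21)/(h^2 - 3*h - 28)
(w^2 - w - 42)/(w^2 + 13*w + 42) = (w - 7)/(w + 7)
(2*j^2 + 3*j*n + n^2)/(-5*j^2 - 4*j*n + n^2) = (-2*j - n)/(5*j - n)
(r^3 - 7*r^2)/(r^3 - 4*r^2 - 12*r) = r*(7 - r)/(-r^2 + 4*r + 12)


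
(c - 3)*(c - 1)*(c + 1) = c^3 - 3*c^2 - c + 3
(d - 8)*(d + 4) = d^2 - 4*d - 32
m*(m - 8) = m^2 - 8*m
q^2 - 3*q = q*(q - 3)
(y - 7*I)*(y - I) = y^2 - 8*I*y - 7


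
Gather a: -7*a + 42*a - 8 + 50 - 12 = 35*a + 30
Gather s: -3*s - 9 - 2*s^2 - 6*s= -2*s^2 - 9*s - 9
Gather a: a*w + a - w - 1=a*(w + 1) - w - 1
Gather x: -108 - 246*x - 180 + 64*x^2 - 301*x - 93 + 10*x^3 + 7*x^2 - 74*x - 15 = 10*x^3 + 71*x^2 - 621*x - 396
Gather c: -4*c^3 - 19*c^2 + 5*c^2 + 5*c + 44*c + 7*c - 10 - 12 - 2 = -4*c^3 - 14*c^2 + 56*c - 24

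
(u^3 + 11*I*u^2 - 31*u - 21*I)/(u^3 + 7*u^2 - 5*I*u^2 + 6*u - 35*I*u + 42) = (u^2 + 10*I*u - 21)/(u^2 + u*(7 - 6*I) - 42*I)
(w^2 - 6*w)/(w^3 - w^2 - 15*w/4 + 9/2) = 4*w*(w - 6)/(4*w^3 - 4*w^2 - 15*w + 18)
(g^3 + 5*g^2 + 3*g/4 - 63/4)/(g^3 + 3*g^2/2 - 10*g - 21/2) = (2*g^2 + 3*g - 9)/(2*(g^2 - 2*g - 3))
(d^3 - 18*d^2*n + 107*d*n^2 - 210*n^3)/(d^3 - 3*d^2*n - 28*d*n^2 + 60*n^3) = (d^2 - 12*d*n + 35*n^2)/(d^2 + 3*d*n - 10*n^2)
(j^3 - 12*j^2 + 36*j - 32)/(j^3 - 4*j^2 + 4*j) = (j - 8)/j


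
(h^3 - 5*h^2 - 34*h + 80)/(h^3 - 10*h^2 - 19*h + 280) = (h - 2)/(h - 7)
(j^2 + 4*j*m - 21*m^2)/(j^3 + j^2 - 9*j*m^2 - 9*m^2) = (j + 7*m)/(j^2 + 3*j*m + j + 3*m)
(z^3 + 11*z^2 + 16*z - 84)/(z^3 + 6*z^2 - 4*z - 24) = (z + 7)/(z + 2)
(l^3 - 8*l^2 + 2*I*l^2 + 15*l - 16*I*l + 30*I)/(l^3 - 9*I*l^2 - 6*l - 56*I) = (l^2 - 8*l + 15)/(l^2 - 11*I*l - 28)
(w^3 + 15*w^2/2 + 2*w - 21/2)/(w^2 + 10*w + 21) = (2*w^2 + w - 3)/(2*(w + 3))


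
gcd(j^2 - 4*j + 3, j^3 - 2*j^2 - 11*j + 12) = j - 1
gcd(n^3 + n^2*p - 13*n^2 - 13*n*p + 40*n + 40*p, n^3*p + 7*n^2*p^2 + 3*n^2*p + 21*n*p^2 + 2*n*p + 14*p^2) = 1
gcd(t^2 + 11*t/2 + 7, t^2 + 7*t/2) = t + 7/2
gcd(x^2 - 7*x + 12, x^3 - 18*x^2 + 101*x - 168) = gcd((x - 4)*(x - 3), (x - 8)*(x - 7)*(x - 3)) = x - 3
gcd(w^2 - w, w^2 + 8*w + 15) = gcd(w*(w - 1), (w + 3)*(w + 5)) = 1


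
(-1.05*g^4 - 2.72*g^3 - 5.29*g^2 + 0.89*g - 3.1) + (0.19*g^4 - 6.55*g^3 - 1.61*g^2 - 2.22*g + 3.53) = -0.86*g^4 - 9.27*g^3 - 6.9*g^2 - 1.33*g + 0.43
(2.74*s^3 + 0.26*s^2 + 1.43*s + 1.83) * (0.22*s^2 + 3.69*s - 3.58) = 0.6028*s^5 + 10.1678*s^4 - 8.5352*s^3 + 4.7485*s^2 + 1.6333*s - 6.5514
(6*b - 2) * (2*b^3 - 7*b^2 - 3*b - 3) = 12*b^4 - 46*b^3 - 4*b^2 - 12*b + 6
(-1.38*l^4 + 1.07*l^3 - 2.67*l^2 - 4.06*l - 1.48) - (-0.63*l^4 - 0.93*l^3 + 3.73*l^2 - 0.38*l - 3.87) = -0.75*l^4 + 2.0*l^3 - 6.4*l^2 - 3.68*l + 2.39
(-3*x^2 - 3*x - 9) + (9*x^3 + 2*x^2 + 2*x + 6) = 9*x^3 - x^2 - x - 3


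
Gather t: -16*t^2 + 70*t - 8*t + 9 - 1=-16*t^2 + 62*t + 8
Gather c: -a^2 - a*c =-a^2 - a*c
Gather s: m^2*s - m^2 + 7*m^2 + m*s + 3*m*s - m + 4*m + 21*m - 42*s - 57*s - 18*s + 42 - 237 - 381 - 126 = 6*m^2 + 24*m + s*(m^2 + 4*m - 117) - 702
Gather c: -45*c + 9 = 9 - 45*c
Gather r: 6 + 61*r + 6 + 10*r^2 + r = 10*r^2 + 62*r + 12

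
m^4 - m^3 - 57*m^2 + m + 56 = (m - 8)*(m - 1)*(m + 1)*(m + 7)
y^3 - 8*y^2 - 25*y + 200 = (y - 8)*(y - 5)*(y + 5)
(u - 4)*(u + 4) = u^2 - 16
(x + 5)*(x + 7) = x^2 + 12*x + 35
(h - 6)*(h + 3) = h^2 - 3*h - 18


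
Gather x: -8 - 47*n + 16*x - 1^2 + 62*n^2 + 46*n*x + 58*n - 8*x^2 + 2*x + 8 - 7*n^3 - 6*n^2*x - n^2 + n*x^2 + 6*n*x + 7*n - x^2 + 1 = -7*n^3 + 61*n^2 + 18*n + x^2*(n - 9) + x*(-6*n^2 + 52*n + 18)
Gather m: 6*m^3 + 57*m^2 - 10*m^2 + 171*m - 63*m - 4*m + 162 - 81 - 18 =6*m^3 + 47*m^2 + 104*m + 63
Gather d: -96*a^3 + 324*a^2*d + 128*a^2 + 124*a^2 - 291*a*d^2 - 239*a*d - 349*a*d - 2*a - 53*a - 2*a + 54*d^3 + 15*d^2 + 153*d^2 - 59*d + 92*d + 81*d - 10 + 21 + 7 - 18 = -96*a^3 + 252*a^2 - 57*a + 54*d^3 + d^2*(168 - 291*a) + d*(324*a^2 - 588*a + 114)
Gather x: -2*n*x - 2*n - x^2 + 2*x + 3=-2*n - x^2 + x*(2 - 2*n) + 3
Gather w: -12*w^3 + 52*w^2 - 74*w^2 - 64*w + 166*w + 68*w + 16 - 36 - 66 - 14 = -12*w^3 - 22*w^2 + 170*w - 100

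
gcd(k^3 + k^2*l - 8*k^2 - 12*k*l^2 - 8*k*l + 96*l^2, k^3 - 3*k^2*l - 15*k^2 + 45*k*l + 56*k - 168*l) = k^2 - 3*k*l - 8*k + 24*l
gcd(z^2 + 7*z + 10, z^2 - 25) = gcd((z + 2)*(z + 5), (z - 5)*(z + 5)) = z + 5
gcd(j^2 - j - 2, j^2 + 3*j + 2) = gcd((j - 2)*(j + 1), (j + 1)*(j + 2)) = j + 1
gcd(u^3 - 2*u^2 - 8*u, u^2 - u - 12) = u - 4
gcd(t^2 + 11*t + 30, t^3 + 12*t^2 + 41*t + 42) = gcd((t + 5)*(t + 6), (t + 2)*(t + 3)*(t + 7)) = 1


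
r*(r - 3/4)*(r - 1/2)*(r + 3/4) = r^4 - r^3/2 - 9*r^2/16 + 9*r/32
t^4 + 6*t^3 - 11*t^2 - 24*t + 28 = (t - 2)*(t - 1)*(t + 2)*(t + 7)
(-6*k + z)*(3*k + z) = -18*k^2 - 3*k*z + z^2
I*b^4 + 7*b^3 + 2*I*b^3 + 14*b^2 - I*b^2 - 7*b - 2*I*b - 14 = (b - 1)*(b + 2)*(b - 7*I)*(I*b + I)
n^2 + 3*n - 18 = (n - 3)*(n + 6)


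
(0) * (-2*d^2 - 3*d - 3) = 0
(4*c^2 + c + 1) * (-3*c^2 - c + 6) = -12*c^4 - 7*c^3 + 20*c^2 + 5*c + 6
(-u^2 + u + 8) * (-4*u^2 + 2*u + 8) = 4*u^4 - 6*u^3 - 38*u^2 + 24*u + 64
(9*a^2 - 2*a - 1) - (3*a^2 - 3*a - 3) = 6*a^2 + a + 2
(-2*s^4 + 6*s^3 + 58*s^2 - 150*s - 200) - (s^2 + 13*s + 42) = -2*s^4 + 6*s^3 + 57*s^2 - 163*s - 242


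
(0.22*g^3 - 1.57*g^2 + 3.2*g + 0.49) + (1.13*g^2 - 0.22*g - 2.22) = 0.22*g^3 - 0.44*g^2 + 2.98*g - 1.73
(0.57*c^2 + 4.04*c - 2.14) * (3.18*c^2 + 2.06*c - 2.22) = 1.8126*c^4 + 14.0214*c^3 + 0.251799999999999*c^2 - 13.3772*c + 4.7508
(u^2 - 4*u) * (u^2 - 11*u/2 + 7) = u^4 - 19*u^3/2 + 29*u^2 - 28*u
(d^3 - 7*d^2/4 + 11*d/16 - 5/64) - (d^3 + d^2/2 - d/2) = -9*d^2/4 + 19*d/16 - 5/64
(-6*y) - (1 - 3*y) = -3*y - 1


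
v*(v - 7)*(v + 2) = v^3 - 5*v^2 - 14*v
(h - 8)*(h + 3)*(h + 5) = h^3 - 49*h - 120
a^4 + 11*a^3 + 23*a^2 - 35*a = a*(a - 1)*(a + 5)*(a + 7)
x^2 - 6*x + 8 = (x - 4)*(x - 2)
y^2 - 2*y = y*(y - 2)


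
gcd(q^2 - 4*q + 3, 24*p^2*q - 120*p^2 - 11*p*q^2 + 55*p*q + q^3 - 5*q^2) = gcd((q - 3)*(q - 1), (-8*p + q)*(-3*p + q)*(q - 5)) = 1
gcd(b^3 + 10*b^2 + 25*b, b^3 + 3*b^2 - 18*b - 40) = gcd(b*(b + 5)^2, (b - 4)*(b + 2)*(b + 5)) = b + 5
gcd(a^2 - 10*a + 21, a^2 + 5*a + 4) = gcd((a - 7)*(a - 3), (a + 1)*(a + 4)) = 1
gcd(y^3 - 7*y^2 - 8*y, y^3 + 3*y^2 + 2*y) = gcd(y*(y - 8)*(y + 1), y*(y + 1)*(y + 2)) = y^2 + y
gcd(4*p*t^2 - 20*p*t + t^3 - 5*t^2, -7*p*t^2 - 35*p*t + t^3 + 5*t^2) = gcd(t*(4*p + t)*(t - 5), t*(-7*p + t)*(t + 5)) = t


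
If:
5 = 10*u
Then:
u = 1/2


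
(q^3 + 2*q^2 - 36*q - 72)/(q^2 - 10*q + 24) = (q^2 + 8*q + 12)/(q - 4)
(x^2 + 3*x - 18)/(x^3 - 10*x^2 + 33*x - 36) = (x + 6)/(x^2 - 7*x + 12)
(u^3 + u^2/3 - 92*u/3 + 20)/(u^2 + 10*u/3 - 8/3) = (u^2 + u - 30)/(u + 4)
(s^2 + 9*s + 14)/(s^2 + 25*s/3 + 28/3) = 3*(s + 2)/(3*s + 4)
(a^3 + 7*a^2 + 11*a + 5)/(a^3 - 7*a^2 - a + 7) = (a^2 + 6*a + 5)/(a^2 - 8*a + 7)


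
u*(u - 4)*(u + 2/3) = u^3 - 10*u^2/3 - 8*u/3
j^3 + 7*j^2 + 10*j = j*(j + 2)*(j + 5)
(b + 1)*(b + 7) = b^2 + 8*b + 7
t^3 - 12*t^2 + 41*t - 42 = (t - 7)*(t - 3)*(t - 2)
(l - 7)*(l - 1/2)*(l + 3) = l^3 - 9*l^2/2 - 19*l + 21/2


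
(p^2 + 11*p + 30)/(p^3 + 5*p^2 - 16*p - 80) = (p + 6)/(p^2 - 16)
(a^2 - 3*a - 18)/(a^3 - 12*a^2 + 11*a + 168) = (a - 6)/(a^2 - 15*a + 56)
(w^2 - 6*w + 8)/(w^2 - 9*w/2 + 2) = 2*(w - 2)/(2*w - 1)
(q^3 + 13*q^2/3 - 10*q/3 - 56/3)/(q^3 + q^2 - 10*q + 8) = (q + 7/3)/(q - 1)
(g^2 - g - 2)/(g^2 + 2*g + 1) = (g - 2)/(g + 1)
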